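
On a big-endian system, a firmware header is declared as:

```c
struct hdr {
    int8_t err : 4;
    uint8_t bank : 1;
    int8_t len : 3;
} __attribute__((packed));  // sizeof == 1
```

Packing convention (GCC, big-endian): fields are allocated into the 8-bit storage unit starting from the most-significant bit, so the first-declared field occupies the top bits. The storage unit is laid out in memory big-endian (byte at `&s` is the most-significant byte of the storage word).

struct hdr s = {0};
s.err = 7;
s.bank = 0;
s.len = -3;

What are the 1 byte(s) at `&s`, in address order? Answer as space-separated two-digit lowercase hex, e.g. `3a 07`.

[4+:4] err=7 & 0xf = 0x7; word=0x70
[3+:1] bank=0 & 0x1 = 0x0; word=0x70
[0+:3] len=-3 & 0x7 = 0x5; word=0x75
word = 0x75 → big-endian bytes:
  [0]=0x75

75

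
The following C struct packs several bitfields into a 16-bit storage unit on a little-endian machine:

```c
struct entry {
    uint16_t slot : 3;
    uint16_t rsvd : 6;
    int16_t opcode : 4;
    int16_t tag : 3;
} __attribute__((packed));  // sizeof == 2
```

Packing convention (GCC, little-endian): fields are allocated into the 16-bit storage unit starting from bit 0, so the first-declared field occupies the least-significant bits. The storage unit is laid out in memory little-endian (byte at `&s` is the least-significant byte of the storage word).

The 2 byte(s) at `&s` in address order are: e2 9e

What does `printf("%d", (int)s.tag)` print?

[0]=0xe2 [1]=0x9e (little-endian) → word 0x9ee2
slot:3 @ bit 0 → (0x9ee2>>0)&0x7 = 0x2
rsvd:6 @ bit 3 → (0x9ee2>>3)&0x3f = 0x1c
opcode:4 @ bit 9 → (0x9ee2>>9)&0xf = 0xf
tag:3 @ bit 13 → (0x9ee2>>13)&0x7 = 0x4  ←
tag signed 3b, MSB=1: 4 - 8 = -4

-4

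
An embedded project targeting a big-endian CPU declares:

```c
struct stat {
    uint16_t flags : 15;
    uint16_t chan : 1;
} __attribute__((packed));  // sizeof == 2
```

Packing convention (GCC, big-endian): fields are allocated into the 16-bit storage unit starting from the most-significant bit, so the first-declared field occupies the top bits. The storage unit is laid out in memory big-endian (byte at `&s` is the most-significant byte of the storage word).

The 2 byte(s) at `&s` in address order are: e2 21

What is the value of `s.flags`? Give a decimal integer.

28944

[0]=0xe2 [1]=0x21 (big-endian) → word 0xe221
flags [1+:15] = (word>>1) & 0x7fff = 28944  ←
chan [0+:1] = (word>>0) & 0x1 = 1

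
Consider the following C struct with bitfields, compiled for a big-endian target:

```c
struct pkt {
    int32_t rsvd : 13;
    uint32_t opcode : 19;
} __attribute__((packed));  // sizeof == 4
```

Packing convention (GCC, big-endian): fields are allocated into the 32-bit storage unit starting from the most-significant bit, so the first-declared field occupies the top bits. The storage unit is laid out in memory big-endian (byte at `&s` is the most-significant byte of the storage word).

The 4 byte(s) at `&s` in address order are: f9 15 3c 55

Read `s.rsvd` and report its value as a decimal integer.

[0]=0xf9 [1]=0x15 [2]=0x3c [3]=0x55 (big-endian) → word 0xf9153c55
rsvd [19+:13] = (word>>19) & 0x1fff = 7970  ←
opcode [0+:19] = (word>>0) & 0x7ffff = 343125
rsvd signed 13b, MSB=1: 7970 - 8192 = -222

-222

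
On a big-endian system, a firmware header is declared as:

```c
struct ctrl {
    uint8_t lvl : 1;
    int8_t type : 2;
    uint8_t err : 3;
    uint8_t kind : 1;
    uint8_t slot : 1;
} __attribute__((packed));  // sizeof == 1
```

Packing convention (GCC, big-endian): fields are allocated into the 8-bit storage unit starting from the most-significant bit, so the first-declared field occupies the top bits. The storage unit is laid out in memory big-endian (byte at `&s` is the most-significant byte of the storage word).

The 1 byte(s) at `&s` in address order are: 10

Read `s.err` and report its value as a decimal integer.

4

[0]=0x10 (big-endian) → word 0x10
lvl:1 @ bit 7 → (0x10>>7)&0x1 = 0x0
type:2 @ bit 5 → (0x10>>5)&0x3 = 0x0
err:3 @ bit 2 → (0x10>>2)&0x7 = 0x4  ←
kind:1 @ bit 1 → (0x10>>1)&0x1 = 0x0
slot:1 @ bit 0 → (0x10>>0)&0x1 = 0x0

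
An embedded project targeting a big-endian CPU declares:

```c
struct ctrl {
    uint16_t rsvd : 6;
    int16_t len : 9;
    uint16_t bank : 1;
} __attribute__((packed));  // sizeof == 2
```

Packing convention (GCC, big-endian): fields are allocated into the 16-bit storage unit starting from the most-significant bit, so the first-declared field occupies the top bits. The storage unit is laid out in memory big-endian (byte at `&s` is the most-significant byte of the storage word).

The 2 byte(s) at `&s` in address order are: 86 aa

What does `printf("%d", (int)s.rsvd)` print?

33

[0]=0x86 [1]=0xaa (big-endian) → word 0x86aa
rsvd [10+:6] = (word>>10) & 0x3f = 33  ←
len [1+:9] = (word>>1) & 0x1ff = 341
bank [0+:1] = (word>>0) & 0x1 = 0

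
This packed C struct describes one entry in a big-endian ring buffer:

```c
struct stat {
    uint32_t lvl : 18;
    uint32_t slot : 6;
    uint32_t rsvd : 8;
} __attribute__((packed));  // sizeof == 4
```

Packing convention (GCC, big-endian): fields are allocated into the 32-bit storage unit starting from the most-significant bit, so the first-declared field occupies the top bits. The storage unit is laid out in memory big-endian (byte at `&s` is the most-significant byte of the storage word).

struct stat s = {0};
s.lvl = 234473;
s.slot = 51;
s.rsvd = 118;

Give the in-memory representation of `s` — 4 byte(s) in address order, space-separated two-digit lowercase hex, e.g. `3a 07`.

e4 fa 73 76

lvl:18 = 234473 → 0x393e9 << 14 → word 0xe4fa4000
slot:6 = 51 → 0x33 << 8 → word 0xe4fa7300
rsvd:8 = 118 → 0x76 << 0 → word 0xe4fa7376
word = 0xe4fa7376 → big-endian bytes:
  [0]=0xe4  [1]=0xfa  [2]=0x73  [3]=0x76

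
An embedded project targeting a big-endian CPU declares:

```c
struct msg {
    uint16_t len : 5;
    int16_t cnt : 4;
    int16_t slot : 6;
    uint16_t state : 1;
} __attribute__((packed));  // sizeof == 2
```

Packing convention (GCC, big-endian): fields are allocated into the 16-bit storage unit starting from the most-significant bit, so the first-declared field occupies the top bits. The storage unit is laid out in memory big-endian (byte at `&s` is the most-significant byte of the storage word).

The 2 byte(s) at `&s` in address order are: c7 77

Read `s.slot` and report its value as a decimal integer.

-5

[0]=0xc7 [1]=0x77 (big-endian) → word 0xc777
len [11+:5] = (word>>11) & 0x1f = 24
cnt [7+:4] = (word>>7) & 0xf = 14
slot [1+:6] = (word>>1) & 0x3f = 59  ←
state [0+:1] = (word>>0) & 0x1 = 1
slot signed 6b, MSB=1: 59 - 64 = -5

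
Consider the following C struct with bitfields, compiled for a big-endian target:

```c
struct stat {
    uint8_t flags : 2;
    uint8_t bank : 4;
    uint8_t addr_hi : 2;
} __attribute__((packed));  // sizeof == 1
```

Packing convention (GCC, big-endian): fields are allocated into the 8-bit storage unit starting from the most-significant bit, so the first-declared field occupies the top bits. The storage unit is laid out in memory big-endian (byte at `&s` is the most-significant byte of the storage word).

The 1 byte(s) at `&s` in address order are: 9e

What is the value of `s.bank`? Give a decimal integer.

7

[0]=0x9e (big-endian) → word 0x9e
flags [6+:2] = (word>>6) & 0x3 = 2
bank [2+:4] = (word>>2) & 0xf = 7  ←
addr_hi [0+:2] = (word>>0) & 0x3 = 2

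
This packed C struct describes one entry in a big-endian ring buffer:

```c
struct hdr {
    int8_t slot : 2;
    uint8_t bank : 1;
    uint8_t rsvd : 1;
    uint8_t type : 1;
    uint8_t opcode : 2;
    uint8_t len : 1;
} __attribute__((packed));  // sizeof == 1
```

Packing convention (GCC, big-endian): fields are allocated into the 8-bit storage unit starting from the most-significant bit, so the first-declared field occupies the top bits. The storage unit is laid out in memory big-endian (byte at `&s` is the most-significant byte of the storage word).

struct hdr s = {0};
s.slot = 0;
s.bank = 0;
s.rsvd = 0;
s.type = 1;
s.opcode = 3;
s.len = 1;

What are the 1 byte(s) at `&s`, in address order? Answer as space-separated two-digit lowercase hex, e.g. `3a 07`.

0f

slot (2b) val=0 bits=0x0 at bit 6: 0x00
bank (1b) val=0 bits=0x0 at bit 5: 0x00
rsvd (1b) val=0 bits=0x0 at bit 4: 0x00
type (1b) val=1 bits=0x1 at bit 3: 0x08
opcode (2b) val=3 bits=0x3 at bit 1: 0x0e
len (1b) val=1 bits=0x1 at bit 0: 0x0f
word = 0x0f → big-endian bytes:
  [0]=0x0f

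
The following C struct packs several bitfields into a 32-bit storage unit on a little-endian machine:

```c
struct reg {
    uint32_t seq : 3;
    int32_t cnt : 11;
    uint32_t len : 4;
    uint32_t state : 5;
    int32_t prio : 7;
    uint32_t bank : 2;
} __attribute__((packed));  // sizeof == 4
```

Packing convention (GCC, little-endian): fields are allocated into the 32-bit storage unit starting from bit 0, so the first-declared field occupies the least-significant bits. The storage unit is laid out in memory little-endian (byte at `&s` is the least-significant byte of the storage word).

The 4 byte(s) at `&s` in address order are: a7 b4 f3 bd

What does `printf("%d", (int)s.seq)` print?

7

[0]=0xa7 [1]=0xb4 [2]=0xf3 [3]=0xbd (little-endian) → word 0xbdf3b4a7
seq [0+:3] = (word>>0) & 0x7 = 7  ←
cnt [3+:11] = (word>>3) & 0x7ff = 1684
len [14+:4] = (word>>14) & 0xf = 14
state [18+:5] = (word>>18) & 0x1f = 28
prio [23+:7] = (word>>23) & 0x7f = 123
bank [30+:2] = (word>>30) & 0x3 = 2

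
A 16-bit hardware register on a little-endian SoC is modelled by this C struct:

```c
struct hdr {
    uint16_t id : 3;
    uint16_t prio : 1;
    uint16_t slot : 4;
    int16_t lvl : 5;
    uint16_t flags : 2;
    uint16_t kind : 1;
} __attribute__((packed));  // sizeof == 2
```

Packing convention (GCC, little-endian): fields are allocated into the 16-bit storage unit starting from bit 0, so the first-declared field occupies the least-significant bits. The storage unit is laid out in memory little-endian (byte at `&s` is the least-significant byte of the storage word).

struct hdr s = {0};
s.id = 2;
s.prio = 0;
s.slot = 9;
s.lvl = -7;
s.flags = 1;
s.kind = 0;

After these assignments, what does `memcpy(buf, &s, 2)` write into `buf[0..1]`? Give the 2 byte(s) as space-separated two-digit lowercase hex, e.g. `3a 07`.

id:3 = 2 → 0x2 << 0 → word 0x0002
prio:1 = 0 → 0x0 << 3 → word 0x0002
slot:4 = 9 → 0x9 << 4 → word 0x0092
lvl:5 = -7 → 0x19 << 8 → word 0x1992
flags:2 = 1 → 0x1 << 13 → word 0x3992
kind:1 = 0 → 0x0 << 15 → word 0x3992
word = 0x3992 → little-endian bytes:
  [0]=0x92  [1]=0x39

92 39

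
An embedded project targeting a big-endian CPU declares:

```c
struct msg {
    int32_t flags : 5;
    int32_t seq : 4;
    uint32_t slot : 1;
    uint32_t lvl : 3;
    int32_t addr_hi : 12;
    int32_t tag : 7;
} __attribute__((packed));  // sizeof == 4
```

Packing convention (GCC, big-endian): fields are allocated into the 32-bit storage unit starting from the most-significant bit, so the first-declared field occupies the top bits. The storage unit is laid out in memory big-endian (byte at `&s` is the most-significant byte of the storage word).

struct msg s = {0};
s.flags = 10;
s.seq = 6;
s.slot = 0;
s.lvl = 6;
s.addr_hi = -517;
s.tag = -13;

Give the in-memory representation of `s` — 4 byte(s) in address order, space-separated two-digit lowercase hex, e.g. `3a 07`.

53 36 fd f3

flags:5 = 10 → 0xa << 27 → word 0x50000000
seq:4 = 6 → 0x6 << 23 → word 0x53000000
slot:1 = 0 → 0x0 << 22 → word 0x53000000
lvl:3 = 6 → 0x6 << 19 → word 0x53300000
addr_hi:12 = -517 → 0xdfb << 7 → word 0x5336fd80
tag:7 = -13 → 0x73 << 0 → word 0x5336fdf3
word = 0x5336fdf3 → big-endian bytes:
  [0]=0x53  [1]=0x36  [2]=0xfd  [3]=0xf3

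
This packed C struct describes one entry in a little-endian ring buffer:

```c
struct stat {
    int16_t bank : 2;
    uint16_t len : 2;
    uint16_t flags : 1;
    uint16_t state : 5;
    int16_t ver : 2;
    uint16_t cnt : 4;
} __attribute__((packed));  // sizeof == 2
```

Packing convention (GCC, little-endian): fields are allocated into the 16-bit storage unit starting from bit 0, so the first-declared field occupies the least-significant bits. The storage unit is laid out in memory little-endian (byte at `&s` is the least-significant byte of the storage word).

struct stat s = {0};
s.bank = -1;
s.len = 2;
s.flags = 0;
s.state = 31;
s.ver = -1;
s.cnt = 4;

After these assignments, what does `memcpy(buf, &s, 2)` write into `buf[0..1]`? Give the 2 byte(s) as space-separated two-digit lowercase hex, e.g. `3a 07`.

eb 4f

bank:2 = -1 → 0x3 << 0 → word 0x0003
len:2 = 2 → 0x2 << 2 → word 0x000b
flags:1 = 0 → 0x0 << 4 → word 0x000b
state:5 = 31 → 0x1f << 5 → word 0x03eb
ver:2 = -1 → 0x3 << 10 → word 0x0feb
cnt:4 = 4 → 0x4 << 12 → word 0x4feb
word = 0x4feb → little-endian bytes:
  [0]=0xeb  [1]=0x4f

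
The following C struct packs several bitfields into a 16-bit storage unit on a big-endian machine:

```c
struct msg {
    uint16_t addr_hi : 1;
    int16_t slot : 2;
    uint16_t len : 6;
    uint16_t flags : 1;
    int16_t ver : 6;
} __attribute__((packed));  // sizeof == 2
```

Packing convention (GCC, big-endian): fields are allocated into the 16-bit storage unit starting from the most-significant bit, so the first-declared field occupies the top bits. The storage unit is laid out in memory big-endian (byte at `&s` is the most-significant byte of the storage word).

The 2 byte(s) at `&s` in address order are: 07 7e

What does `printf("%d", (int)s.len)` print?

14

[0]=0x07 [1]=0x7e (big-endian) → word 0x077e
addr_hi [15+:1] = (word>>15) & 0x1 = 0
slot [13+:2] = (word>>13) & 0x3 = 0
len [7+:6] = (word>>7) & 0x3f = 14  ←
flags [6+:1] = (word>>6) & 0x1 = 1
ver [0+:6] = (word>>0) & 0x3f = 62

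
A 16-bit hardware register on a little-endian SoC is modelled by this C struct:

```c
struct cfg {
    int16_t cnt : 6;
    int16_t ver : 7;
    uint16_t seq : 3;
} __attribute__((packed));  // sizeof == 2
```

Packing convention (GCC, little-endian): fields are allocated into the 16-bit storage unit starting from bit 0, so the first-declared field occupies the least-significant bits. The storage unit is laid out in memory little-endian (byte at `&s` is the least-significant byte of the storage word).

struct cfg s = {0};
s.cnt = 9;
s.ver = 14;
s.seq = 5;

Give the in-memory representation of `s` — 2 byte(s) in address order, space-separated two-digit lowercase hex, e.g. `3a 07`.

[0+:6] cnt=9 & 0x3f = 0x9; word=0x0009
[6+:7] ver=14 & 0x7f = 0xe; word=0x0389
[13+:3] seq=5 & 0x7 = 0x5; word=0xa389
word = 0xa389 → little-endian bytes:
  [0]=0x89  [1]=0xa3

89 a3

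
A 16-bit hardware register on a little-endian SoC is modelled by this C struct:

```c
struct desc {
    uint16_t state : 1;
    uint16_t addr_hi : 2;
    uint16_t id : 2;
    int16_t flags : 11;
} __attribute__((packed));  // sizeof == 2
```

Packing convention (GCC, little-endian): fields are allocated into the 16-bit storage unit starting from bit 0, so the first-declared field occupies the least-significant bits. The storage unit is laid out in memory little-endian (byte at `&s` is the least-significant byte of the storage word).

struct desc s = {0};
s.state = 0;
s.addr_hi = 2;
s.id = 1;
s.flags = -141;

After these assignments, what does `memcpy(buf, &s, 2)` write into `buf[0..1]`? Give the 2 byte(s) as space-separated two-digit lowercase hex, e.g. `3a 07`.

state:1 = 0 → 0x0 << 0 → word 0x0000
addr_hi:2 = 2 → 0x2 << 1 → word 0x0004
id:2 = 1 → 0x1 << 3 → word 0x000c
flags:11 = -141 → 0x773 << 5 → word 0xee6c
word = 0xee6c → little-endian bytes:
  [0]=0x6c  [1]=0xee

6c ee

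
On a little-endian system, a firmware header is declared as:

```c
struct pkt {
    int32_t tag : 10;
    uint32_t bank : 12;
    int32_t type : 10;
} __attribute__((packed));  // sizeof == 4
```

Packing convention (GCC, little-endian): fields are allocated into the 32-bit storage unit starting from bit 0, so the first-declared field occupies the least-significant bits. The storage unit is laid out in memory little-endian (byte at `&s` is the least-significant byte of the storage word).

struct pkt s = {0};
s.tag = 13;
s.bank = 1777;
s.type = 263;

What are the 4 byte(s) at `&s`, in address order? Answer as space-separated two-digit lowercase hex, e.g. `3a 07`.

0d c4 db 41

tag:10 = 13 → 0xd << 0 → word 0x0000000d
bank:12 = 1777 → 0x6f1 << 10 → word 0x001bc40d
type:10 = 263 → 0x107 << 22 → word 0x41dbc40d
word = 0x41dbc40d → little-endian bytes:
  [0]=0x0d  [1]=0xc4  [2]=0xdb  [3]=0x41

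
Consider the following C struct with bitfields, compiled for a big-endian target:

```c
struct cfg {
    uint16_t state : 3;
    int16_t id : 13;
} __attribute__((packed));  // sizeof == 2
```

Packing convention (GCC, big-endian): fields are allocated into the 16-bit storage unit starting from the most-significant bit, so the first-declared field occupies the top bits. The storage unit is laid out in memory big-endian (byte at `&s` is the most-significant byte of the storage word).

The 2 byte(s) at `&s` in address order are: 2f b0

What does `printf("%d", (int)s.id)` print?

[0]=0x2f [1]=0xb0 (big-endian) → word 0x2fb0
state [13+:3] = (word>>13) & 0x7 = 1
id [0+:13] = (word>>0) & 0x1fff = 4016  ←
id signed 13b, MSB=0: value = 4016

4016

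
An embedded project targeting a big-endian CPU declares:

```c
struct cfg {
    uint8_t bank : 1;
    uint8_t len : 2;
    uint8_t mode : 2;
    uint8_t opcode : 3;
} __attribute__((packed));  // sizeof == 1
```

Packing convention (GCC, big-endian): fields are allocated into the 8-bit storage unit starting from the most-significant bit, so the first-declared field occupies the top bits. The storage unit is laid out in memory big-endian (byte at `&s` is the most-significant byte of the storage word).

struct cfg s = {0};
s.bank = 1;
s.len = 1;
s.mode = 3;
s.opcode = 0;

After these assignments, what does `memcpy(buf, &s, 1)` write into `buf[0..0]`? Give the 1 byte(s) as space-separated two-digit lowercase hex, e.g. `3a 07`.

[7+:1] bank=1 & 0x1 = 0x1; word=0x80
[5+:2] len=1 & 0x3 = 0x1; word=0xa0
[3+:2] mode=3 & 0x3 = 0x3; word=0xb8
[0+:3] opcode=0 & 0x7 = 0x0; word=0xb8
word = 0xb8 → big-endian bytes:
  [0]=0xb8

b8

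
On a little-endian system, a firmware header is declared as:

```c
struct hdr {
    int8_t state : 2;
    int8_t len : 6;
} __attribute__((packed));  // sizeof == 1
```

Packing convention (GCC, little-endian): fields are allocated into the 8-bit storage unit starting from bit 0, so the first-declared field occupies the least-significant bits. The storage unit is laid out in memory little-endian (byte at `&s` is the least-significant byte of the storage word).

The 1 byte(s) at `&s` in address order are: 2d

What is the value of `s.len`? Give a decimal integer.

[0]=0x2d (little-endian) → word 0x2d
state [0+:2] = (word>>0) & 0x3 = 1
len [2+:6] = (word>>2) & 0x3f = 11  ←
len signed 6b, MSB=0: value = 11

11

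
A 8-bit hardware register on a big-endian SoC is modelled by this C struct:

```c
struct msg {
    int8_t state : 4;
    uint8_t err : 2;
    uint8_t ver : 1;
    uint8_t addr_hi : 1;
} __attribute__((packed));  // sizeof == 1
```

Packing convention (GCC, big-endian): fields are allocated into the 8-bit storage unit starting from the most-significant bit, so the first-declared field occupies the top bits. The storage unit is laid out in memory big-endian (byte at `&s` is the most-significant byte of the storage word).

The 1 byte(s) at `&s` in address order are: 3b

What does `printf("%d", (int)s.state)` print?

3

[0]=0x3b (big-endian) → word 0x3b
state [4+:4] = (word>>4) & 0xf = 3  ←
err [2+:2] = (word>>2) & 0x3 = 2
ver [1+:1] = (word>>1) & 0x1 = 1
addr_hi [0+:1] = (word>>0) & 0x1 = 1
state signed 4b, MSB=0: value = 3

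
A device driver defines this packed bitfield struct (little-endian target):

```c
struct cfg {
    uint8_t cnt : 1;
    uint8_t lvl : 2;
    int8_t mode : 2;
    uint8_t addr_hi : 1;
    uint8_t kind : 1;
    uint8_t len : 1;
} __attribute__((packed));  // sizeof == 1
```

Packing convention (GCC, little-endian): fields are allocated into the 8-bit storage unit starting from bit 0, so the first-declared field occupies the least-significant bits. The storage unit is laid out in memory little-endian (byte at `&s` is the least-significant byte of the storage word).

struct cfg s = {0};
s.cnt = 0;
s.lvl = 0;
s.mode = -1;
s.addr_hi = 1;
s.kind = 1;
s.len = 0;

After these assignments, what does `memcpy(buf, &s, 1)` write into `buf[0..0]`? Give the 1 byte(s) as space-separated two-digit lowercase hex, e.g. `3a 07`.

78

cnt:1 = 0 → 0x0 << 0 → word 0x00
lvl:2 = 0 → 0x0 << 1 → word 0x00
mode:2 = -1 → 0x3 << 3 → word 0x18
addr_hi:1 = 1 → 0x1 << 5 → word 0x38
kind:1 = 1 → 0x1 << 6 → word 0x78
len:1 = 0 → 0x0 << 7 → word 0x78
word = 0x78 → little-endian bytes:
  [0]=0x78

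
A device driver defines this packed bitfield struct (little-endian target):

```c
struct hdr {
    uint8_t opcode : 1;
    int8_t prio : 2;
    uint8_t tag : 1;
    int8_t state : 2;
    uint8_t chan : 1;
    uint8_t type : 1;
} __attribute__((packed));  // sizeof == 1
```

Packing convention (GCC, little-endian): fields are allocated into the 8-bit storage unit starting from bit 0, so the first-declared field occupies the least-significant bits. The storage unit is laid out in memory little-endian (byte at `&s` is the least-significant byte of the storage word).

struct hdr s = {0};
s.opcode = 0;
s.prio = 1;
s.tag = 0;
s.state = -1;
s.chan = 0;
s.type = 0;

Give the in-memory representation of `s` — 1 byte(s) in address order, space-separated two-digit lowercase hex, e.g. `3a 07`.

32

[0+:1] opcode=0 & 0x1 = 0x0; word=0x00
[1+:2] prio=1 & 0x3 = 0x1; word=0x02
[3+:1] tag=0 & 0x1 = 0x0; word=0x02
[4+:2] state=-1 & 0x3 = 0x3; word=0x32
[6+:1] chan=0 & 0x1 = 0x0; word=0x32
[7+:1] type=0 & 0x1 = 0x0; word=0x32
word = 0x32 → little-endian bytes:
  [0]=0x32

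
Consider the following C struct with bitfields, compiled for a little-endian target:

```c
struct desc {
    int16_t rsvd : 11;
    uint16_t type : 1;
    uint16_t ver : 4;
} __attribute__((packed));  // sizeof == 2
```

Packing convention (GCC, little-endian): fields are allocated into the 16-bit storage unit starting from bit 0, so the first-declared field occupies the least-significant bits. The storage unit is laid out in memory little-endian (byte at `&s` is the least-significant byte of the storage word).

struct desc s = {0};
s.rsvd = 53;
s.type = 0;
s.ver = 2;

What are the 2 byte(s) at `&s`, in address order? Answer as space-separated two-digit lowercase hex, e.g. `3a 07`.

rsvd (11b) val=53 bits=0x35 at bit 0: 0x0035
type (1b) val=0 bits=0x0 at bit 11: 0x0035
ver (4b) val=2 bits=0x2 at bit 12: 0x2035
word = 0x2035 → little-endian bytes:
  [0]=0x35  [1]=0x20

35 20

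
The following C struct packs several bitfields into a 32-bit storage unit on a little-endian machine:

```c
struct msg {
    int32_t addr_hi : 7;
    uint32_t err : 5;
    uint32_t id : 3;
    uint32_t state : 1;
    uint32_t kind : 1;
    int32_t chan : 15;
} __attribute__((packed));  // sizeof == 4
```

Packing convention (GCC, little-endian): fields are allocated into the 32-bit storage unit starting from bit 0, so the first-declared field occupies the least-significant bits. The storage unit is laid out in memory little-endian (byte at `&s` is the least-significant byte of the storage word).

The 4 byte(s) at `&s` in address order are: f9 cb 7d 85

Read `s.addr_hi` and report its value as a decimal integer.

-7

[0]=0xf9 [1]=0xcb [2]=0x7d [3]=0x85 (little-endian) → word 0x857dcbf9
addr_hi [0+:7] = (word>>0) & 0x7f = 121  ←
err [7+:5] = (word>>7) & 0x1f = 23
id [12+:3] = (word>>12) & 0x7 = 4
state [15+:1] = (word>>15) & 0x1 = 1
kind [16+:1] = (word>>16) & 0x1 = 1
chan [17+:15] = (word>>17) & 0x7fff = 17086
addr_hi signed 7b, MSB=1: 121 - 128 = -7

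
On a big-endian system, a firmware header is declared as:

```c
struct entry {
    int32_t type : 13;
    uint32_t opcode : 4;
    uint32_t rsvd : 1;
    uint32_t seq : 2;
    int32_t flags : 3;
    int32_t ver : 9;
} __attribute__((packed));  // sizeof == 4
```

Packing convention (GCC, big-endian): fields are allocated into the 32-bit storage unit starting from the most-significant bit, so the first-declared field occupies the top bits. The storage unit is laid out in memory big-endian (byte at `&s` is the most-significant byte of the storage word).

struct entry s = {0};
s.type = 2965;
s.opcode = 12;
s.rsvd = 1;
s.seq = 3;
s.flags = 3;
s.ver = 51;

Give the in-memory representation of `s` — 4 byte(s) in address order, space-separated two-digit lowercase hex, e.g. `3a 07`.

[19+:13] type=2965 & 0x1fff = 0xb95; word=0x5ca80000
[15+:4] opcode=12 & 0xf = 0xc; word=0x5cae0000
[14+:1] rsvd=1 & 0x1 = 0x1; word=0x5cae4000
[12+:2] seq=3 & 0x3 = 0x3; word=0x5cae7000
[9+:3] flags=3 & 0x7 = 0x3; word=0x5cae7600
[0+:9] ver=51 & 0x1ff = 0x33; word=0x5cae7633
word = 0x5cae7633 → big-endian bytes:
  [0]=0x5c  [1]=0xae  [2]=0x76  [3]=0x33

5c ae 76 33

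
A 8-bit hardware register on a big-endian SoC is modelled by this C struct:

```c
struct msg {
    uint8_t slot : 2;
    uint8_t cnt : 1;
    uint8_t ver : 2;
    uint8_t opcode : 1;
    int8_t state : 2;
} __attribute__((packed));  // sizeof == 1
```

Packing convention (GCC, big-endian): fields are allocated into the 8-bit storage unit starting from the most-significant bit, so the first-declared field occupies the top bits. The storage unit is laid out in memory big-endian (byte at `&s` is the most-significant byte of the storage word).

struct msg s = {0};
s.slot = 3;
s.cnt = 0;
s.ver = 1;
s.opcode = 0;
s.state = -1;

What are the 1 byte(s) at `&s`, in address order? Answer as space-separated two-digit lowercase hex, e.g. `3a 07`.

cb

slot:2 = 3 → 0x3 << 6 → word 0xc0
cnt:1 = 0 → 0x0 << 5 → word 0xc0
ver:2 = 1 → 0x1 << 3 → word 0xc8
opcode:1 = 0 → 0x0 << 2 → word 0xc8
state:2 = -1 → 0x3 << 0 → word 0xcb
word = 0xcb → big-endian bytes:
  [0]=0xcb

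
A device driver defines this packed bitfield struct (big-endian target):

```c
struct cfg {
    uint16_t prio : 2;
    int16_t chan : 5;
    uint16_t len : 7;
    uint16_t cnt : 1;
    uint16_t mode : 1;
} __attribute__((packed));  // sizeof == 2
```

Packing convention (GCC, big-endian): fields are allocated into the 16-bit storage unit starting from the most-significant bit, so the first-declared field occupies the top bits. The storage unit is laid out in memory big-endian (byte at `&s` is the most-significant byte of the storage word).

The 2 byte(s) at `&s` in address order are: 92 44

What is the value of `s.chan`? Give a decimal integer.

[0]=0x92 [1]=0x44 (big-endian) → word 0x9244
prio:2 @ bit 14 → (0x9244>>14)&0x3 = 0x2
chan:5 @ bit 9 → (0x9244>>9)&0x1f = 0x9  ←
len:7 @ bit 2 → (0x9244>>2)&0x7f = 0x11
cnt:1 @ bit 1 → (0x9244>>1)&0x1 = 0x0
mode:1 @ bit 0 → (0x9244>>0)&0x1 = 0x0
chan signed 5b, MSB=0: value = 9

9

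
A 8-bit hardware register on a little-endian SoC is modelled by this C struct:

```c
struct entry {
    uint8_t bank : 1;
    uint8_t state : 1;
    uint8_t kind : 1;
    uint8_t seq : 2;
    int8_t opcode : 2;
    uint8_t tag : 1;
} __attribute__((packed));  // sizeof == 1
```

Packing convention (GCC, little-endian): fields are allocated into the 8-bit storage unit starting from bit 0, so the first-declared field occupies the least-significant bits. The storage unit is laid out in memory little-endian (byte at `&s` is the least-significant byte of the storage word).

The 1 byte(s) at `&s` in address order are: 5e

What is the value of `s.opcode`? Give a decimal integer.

[0]=0x5e (little-endian) → word 0x5e
bank [0+:1] = (word>>0) & 0x1 = 0
state [1+:1] = (word>>1) & 0x1 = 1
kind [2+:1] = (word>>2) & 0x1 = 1
seq [3+:2] = (word>>3) & 0x3 = 3
opcode [5+:2] = (word>>5) & 0x3 = 2  ←
tag [7+:1] = (word>>7) & 0x1 = 0
opcode signed 2b, MSB=1: 2 - 4 = -2

-2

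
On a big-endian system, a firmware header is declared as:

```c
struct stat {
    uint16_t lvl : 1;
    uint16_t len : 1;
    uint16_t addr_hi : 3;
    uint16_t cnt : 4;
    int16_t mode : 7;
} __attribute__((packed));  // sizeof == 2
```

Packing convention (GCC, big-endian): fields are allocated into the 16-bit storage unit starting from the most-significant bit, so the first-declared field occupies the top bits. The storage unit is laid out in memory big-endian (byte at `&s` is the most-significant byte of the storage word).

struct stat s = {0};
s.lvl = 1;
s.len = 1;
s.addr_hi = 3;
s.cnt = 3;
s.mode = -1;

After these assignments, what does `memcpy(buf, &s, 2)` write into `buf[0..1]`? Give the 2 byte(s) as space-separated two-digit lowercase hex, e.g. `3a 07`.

[15+:1] lvl=1 & 0x1 = 0x1; word=0x8000
[14+:1] len=1 & 0x1 = 0x1; word=0xc000
[11+:3] addr_hi=3 & 0x7 = 0x3; word=0xd800
[7+:4] cnt=3 & 0xf = 0x3; word=0xd980
[0+:7] mode=-1 & 0x7f = 0x7f; word=0xd9ff
word = 0xd9ff → big-endian bytes:
  [0]=0xd9  [1]=0xff

d9 ff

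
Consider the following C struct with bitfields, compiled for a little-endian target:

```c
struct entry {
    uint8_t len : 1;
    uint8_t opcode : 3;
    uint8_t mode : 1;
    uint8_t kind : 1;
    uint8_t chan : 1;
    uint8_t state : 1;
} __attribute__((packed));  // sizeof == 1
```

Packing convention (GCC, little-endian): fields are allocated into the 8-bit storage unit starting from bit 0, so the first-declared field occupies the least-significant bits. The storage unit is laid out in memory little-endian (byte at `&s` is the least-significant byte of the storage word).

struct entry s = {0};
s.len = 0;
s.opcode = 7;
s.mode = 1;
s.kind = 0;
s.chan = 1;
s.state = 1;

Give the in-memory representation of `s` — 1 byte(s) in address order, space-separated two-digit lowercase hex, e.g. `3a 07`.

len (1b) val=0 bits=0x0 at bit 0: 0x00
opcode (3b) val=7 bits=0x7 at bit 1: 0x0e
mode (1b) val=1 bits=0x1 at bit 4: 0x1e
kind (1b) val=0 bits=0x0 at bit 5: 0x1e
chan (1b) val=1 bits=0x1 at bit 6: 0x5e
state (1b) val=1 bits=0x1 at bit 7: 0xde
word = 0xde → little-endian bytes:
  [0]=0xde

de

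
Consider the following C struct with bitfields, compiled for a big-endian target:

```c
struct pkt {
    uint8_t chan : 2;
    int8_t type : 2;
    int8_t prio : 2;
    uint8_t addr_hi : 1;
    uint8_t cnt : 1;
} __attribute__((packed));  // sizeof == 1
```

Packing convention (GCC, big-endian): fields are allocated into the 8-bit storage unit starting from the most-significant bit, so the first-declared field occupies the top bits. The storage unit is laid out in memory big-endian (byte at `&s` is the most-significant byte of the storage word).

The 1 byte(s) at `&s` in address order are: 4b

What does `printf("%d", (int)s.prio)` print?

[0]=0x4b (big-endian) → word 0x4b
chan:2 @ bit 6 → (0x4b>>6)&0x3 = 0x1
type:2 @ bit 4 → (0x4b>>4)&0x3 = 0x0
prio:2 @ bit 2 → (0x4b>>2)&0x3 = 0x2  ←
addr_hi:1 @ bit 1 → (0x4b>>1)&0x1 = 0x1
cnt:1 @ bit 0 → (0x4b>>0)&0x1 = 0x1
prio signed 2b, MSB=1: 2 - 4 = -2

-2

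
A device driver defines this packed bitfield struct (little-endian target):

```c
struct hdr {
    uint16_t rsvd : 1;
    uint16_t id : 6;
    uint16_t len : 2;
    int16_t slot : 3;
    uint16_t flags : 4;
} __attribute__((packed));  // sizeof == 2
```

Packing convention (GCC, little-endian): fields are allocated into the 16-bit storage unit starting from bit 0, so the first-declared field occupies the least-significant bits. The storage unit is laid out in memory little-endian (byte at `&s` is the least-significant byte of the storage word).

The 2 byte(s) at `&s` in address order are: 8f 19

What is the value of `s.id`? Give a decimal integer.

[0]=0x8f [1]=0x19 (little-endian) → word 0x198f
rsvd:1 @ bit 0 → (0x198f>>0)&0x1 = 0x1
id:6 @ bit 1 → (0x198f>>1)&0x3f = 0x7  ←
len:2 @ bit 7 → (0x198f>>7)&0x3 = 0x3
slot:3 @ bit 9 → (0x198f>>9)&0x7 = 0x4
flags:4 @ bit 12 → (0x198f>>12)&0xf = 0x1

7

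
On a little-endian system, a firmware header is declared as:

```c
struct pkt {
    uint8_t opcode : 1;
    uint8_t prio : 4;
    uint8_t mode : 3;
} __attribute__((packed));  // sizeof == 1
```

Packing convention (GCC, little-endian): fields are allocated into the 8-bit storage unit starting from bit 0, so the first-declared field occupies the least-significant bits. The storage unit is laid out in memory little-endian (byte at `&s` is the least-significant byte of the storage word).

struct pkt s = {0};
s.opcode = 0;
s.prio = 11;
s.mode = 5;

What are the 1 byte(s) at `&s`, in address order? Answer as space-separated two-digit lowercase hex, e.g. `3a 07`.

b6

opcode (1b) val=0 bits=0x0 at bit 0: 0x00
prio (4b) val=11 bits=0xb at bit 1: 0x16
mode (3b) val=5 bits=0x5 at bit 5: 0xb6
word = 0xb6 → little-endian bytes:
  [0]=0xb6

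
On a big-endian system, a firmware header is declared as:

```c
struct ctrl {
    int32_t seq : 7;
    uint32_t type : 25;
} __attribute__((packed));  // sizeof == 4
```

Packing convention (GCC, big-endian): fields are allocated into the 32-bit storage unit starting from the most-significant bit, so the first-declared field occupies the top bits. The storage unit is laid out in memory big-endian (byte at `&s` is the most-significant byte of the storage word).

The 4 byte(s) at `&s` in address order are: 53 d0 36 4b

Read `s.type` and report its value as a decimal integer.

[0]=0x53 [1]=0xd0 [2]=0x36 [3]=0x4b (big-endian) → word 0x53d0364b
seq [25+:7] = (word>>25) & 0x7f = 41
type [0+:25] = (word>>0) & 0x1ffffff = 30422603  ←

30422603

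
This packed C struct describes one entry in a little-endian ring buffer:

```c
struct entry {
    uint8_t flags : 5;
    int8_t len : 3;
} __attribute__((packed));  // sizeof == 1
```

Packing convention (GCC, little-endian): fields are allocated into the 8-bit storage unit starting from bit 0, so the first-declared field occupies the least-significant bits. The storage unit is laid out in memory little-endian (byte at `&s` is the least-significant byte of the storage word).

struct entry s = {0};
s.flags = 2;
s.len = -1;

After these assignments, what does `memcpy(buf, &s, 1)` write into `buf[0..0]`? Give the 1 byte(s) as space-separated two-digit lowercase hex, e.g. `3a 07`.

e2

[0+:5] flags=2 & 0x1f = 0x2; word=0x02
[5+:3] len=-1 & 0x7 = 0x7; word=0xe2
word = 0xe2 → little-endian bytes:
  [0]=0xe2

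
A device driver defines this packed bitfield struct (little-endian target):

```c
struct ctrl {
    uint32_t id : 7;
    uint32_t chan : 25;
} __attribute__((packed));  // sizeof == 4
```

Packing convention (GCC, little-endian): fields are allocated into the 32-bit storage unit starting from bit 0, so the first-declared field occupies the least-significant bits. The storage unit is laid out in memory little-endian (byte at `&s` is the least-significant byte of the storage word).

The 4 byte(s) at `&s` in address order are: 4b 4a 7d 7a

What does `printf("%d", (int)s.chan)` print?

16054932

[0]=0x4b [1]=0x4a [2]=0x7d [3]=0x7a (little-endian) → word 0x7a7d4a4b
id:7 @ bit 0 → (0x7a7d4a4b>>0)&0x7f = 0x4b
chan:25 @ bit 7 → (0x7a7d4a4b>>7)&0x1ffffff = 0xf4fa94  ←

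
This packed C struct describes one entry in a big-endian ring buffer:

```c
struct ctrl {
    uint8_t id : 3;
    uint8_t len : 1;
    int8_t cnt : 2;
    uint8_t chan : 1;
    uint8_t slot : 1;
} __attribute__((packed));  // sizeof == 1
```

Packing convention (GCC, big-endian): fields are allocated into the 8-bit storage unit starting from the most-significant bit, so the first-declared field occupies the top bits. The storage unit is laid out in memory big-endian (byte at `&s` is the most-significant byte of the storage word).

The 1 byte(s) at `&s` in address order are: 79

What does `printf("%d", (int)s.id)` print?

[0]=0x79 (big-endian) → word 0x79
id:3 @ bit 5 → (0x79>>5)&0x7 = 0x3  ←
len:1 @ bit 4 → (0x79>>4)&0x1 = 0x1
cnt:2 @ bit 2 → (0x79>>2)&0x3 = 0x2
chan:1 @ bit 1 → (0x79>>1)&0x1 = 0x0
slot:1 @ bit 0 → (0x79>>0)&0x1 = 0x1

3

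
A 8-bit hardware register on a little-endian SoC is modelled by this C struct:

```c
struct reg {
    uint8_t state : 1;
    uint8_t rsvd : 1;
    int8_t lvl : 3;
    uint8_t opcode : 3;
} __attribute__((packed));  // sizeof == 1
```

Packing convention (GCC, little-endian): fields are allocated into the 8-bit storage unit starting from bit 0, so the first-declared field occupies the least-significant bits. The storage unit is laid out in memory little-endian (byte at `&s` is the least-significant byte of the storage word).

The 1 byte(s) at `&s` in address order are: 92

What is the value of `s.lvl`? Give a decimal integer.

[0]=0x92 (little-endian) → word 0x92
state:1 @ bit 0 → (0x92>>0)&0x1 = 0x0
rsvd:1 @ bit 1 → (0x92>>1)&0x1 = 0x1
lvl:3 @ bit 2 → (0x92>>2)&0x7 = 0x4  ←
opcode:3 @ bit 5 → (0x92>>5)&0x7 = 0x4
lvl signed 3b, MSB=1: 4 - 8 = -4

-4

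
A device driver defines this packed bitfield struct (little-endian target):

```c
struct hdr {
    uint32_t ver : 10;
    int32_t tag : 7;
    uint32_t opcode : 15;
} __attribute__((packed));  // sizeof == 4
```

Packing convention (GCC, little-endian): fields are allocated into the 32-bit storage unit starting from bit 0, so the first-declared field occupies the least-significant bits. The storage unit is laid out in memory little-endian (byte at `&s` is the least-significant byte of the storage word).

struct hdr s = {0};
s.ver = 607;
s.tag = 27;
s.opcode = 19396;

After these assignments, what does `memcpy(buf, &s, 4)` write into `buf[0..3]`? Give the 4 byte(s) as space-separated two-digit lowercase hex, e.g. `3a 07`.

[0+:10] ver=607 & 0x3ff = 0x25f; word=0x0000025f
[10+:7] tag=27 & 0x7f = 0x1b; word=0x00006e5f
[17+:15] opcode=19396 & 0x7fff = 0x4bc4; word=0x97886e5f
word = 0x97886e5f → little-endian bytes:
  [0]=0x5f  [1]=0x6e  [2]=0x88  [3]=0x97

5f 6e 88 97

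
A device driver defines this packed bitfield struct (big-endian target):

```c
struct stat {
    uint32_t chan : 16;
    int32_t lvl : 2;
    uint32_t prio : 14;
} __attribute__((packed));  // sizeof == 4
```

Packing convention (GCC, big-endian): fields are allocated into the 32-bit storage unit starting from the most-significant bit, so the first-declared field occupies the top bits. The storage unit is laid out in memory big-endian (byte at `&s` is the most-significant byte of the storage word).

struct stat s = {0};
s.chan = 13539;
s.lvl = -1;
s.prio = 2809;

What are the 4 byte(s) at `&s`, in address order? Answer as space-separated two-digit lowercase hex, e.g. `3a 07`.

chan:16 = 13539 → 0x34e3 << 16 → word 0x34e30000
lvl:2 = -1 → 0x3 << 14 → word 0x34e3c000
prio:14 = 2809 → 0xaf9 << 0 → word 0x34e3caf9
word = 0x34e3caf9 → big-endian bytes:
  [0]=0x34  [1]=0xe3  [2]=0xca  [3]=0xf9

34 e3 ca f9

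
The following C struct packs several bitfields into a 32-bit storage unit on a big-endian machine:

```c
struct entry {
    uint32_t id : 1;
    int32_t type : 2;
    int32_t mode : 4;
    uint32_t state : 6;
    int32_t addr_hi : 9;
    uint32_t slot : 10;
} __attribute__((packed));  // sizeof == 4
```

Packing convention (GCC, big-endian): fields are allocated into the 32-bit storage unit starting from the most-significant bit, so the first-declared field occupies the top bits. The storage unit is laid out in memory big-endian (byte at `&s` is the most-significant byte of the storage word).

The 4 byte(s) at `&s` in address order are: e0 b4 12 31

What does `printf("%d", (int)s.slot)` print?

[0]=0xe0 [1]=0xb4 [2]=0x12 [3]=0x31 (big-endian) → word 0xe0b41231
id:1 @ bit 31 → (0xe0b41231>>31)&0x1 = 0x1
type:2 @ bit 29 → (0xe0b41231>>29)&0x3 = 0x3
mode:4 @ bit 25 → (0xe0b41231>>25)&0xf = 0x0
state:6 @ bit 19 → (0xe0b41231>>19)&0x3f = 0x16
addr_hi:9 @ bit 10 → (0xe0b41231>>10)&0x1ff = 0x104
slot:10 @ bit 0 → (0xe0b41231>>0)&0x3ff = 0x231  ←

561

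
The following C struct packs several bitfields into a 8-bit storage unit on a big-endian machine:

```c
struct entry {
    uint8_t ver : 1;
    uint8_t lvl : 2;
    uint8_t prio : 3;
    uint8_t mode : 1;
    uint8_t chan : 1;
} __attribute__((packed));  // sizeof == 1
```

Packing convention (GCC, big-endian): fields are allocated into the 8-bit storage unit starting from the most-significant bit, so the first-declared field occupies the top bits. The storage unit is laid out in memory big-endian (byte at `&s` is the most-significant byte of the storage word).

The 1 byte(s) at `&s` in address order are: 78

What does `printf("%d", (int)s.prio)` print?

6

[0]=0x78 (big-endian) → word 0x78
ver [7+:1] = (word>>7) & 0x1 = 0
lvl [5+:2] = (word>>5) & 0x3 = 3
prio [2+:3] = (word>>2) & 0x7 = 6  ←
mode [1+:1] = (word>>1) & 0x1 = 0
chan [0+:1] = (word>>0) & 0x1 = 0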